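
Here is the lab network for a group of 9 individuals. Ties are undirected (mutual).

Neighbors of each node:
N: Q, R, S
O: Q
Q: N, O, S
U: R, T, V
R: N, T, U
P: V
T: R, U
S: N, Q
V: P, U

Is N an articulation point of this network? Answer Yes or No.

Removing N leaves {O, Q, and S} with no path to {P, R, T, U, and V}, so the network splits into 2 components. N is a cut vertex.

Yes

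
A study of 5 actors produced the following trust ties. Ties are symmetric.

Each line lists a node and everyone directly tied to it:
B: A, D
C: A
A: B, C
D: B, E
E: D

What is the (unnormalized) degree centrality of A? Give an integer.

A is directly tied to B and C. That is 2 neighbors, so the degree of A is 2.

2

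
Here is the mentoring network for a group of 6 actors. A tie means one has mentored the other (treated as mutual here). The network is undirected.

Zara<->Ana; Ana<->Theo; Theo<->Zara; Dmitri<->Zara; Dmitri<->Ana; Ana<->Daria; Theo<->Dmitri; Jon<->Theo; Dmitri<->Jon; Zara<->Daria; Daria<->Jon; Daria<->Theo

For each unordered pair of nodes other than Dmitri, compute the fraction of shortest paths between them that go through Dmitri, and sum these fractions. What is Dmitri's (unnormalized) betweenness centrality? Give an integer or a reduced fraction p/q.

Pairs whose geodesics pass through Dmitri — Jon–Zara: 1/3; Jon–Ana: 1/3.
All other pairs contribute 0.
Summing the contributions gives betweenness(Dmitri) = 2/3.

2/3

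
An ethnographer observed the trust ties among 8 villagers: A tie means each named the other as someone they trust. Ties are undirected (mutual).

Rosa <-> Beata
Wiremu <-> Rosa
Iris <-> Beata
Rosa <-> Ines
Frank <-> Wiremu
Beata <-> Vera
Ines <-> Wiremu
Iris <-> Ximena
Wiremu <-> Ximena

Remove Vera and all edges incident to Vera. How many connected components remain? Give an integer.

Vera's neighbors (Beata) remain reachable from one another through other ties, so the rest of the network stays in one piece.

1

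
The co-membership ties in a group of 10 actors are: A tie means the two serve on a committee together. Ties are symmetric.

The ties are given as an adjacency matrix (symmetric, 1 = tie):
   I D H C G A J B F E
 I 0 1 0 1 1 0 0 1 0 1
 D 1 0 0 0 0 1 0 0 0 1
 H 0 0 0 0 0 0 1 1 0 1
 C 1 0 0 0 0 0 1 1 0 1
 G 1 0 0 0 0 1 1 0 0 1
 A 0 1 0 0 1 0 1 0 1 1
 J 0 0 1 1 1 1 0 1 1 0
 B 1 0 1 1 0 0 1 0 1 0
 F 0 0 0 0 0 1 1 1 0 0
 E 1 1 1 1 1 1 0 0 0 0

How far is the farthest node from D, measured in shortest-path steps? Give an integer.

Distances from D: A:1, B:2, C:2, E:1, F:2, G:2, H:2, I:1, J:2.
The largest is 2 (to C, G, B, H, J, and F), so the eccentricity of D is 2.

2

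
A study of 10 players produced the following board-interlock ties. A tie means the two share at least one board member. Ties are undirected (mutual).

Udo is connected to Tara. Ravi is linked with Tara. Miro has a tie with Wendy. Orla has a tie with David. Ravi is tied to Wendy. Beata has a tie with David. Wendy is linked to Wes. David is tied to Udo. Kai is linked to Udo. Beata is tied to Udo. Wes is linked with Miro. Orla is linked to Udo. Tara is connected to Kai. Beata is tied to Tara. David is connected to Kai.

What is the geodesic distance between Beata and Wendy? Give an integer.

3

One shortest route is Beata – Tara – Ravi – Wendy, which uses 3 edges, and at distance 2 from Beata we only reach {Kai, Orla, Ravi}, which does not include Wendy. So d(Beata,Wendy) = 3.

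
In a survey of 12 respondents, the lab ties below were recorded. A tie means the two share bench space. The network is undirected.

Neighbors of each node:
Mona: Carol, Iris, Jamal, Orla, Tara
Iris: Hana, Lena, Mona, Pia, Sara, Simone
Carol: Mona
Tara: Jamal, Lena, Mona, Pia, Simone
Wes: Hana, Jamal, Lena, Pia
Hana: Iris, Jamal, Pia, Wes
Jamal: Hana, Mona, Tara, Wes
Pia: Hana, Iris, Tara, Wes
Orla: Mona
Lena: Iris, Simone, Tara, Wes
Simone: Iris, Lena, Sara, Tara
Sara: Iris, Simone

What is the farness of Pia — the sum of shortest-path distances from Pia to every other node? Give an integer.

Distances from Pia: Carol:3, Hana:1, Iris:1, Jamal:2, Lena:2, Mona:2, Orla:3, Sara:2, Simone:2, Tara:1, Wes:1.
Sum = 3 + 1 + 1 + 2 + 2 + 2 + 3 + 2 + 2 + 1 + 1 = 20.

20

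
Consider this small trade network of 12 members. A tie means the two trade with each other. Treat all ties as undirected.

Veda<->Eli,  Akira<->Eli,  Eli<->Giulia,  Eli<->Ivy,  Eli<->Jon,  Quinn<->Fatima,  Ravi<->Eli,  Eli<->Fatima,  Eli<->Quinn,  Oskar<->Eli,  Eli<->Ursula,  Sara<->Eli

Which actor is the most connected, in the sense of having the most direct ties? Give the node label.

Degrees — Akira:1, Eli:11, Fatima:2, Giulia:1, Ivy:1, Jon:1, Oskar:1, Quinn:2, Ravi:1, Sara:1, Ursula:1, Veda:1.
The maximum is 11, attained only by Eli.

Eli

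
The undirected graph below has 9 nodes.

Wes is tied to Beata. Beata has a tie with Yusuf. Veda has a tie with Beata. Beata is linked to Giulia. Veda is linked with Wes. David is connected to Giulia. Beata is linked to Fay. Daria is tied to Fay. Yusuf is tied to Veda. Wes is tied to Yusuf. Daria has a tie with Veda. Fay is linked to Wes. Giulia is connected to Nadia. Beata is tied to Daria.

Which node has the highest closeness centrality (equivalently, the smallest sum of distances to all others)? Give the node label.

Farness (sum of distances to all others) for each node — Beata:10, Daria:15, David:20, Fay:15, Giulia:13, Nadia:20, Veda:14, Wes:14, Yusuf:15.
The smallest farness is 10, for Beata, so Beata has the highest closeness.

Beata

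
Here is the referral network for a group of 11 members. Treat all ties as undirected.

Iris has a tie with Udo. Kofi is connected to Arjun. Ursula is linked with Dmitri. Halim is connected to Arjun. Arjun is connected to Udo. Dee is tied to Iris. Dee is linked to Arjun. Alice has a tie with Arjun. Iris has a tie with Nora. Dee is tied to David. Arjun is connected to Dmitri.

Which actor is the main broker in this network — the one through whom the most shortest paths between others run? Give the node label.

Arjun

Unnormalized betweenness of each node: Alice:0, Arjun:35, David:0, Dee:15, Dmitri:9, Halim:0, Iris:10, Kofi:0, Nora:0, Udo:6, Ursula:0.
Arjun has the largest value, 35, making it the main broker — the node through which the most shortest paths run.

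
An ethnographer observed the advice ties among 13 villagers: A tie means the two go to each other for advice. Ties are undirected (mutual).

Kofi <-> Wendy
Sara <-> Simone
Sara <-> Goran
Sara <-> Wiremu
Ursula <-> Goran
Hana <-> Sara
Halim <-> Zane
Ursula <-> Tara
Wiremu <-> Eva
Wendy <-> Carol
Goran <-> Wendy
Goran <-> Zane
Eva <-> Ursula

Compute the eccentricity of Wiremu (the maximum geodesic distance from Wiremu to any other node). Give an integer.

Distances from Wiremu: Carol:4, Eva:1, Goran:2, Halim:4, Hana:2, Kofi:4, Sara:1, Simone:2, Tara:3, Ursula:2, Wendy:3, Zane:3.
The largest is 4 (to Halim, Carol, and Kofi), so the eccentricity of Wiremu is 4.

4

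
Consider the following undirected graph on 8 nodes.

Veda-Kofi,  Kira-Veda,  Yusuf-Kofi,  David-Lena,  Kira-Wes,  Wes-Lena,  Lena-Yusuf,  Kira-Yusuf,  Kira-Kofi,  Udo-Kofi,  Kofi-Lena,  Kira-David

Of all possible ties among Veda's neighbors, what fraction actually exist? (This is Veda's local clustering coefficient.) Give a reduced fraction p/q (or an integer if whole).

Veda's neighbors: Kira and Kofi (k = 2).
Possible neighbor pairs: C(2,2) = 1. Edges among them: Kira–Kofi → e = 1.
Clustering(Veda) = 1/1.

1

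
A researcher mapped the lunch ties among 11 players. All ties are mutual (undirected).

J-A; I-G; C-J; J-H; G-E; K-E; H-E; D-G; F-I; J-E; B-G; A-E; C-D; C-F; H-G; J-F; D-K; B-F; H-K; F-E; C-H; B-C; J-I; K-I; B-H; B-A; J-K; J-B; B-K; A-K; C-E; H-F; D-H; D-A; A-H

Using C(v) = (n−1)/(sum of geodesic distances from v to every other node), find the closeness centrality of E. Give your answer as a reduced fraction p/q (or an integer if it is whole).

Distances from E: A:1, B:2, C:1, D:2, F:1, G:1, H:1, I:2, J:1, K:1. Sum = 13.
n = 11, so closeness = 10/13.

10/13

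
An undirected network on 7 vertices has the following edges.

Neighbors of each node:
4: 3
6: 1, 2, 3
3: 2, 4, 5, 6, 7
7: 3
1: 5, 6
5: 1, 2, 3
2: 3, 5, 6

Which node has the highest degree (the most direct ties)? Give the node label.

Degrees — 1:2, 2:3, 3:5, 4:1, 5:3, 6:3, 7:1.
The maximum is 5, attained only by 3.

3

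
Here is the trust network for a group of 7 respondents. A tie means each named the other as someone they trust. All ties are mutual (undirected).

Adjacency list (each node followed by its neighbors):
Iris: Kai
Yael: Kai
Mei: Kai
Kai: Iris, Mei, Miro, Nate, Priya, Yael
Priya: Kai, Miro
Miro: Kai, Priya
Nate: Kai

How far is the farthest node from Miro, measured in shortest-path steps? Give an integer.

Distances from Miro: Iris:2, Kai:1, Mei:2, Nate:2, Priya:1, Yael:2.
The largest is 2 (to Nate, Mei, Iris, and Yael), so the eccentricity of Miro is 2.

2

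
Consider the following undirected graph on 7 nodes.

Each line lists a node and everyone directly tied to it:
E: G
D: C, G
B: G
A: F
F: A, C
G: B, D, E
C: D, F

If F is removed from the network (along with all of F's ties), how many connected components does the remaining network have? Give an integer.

2

Without F, the remaining ties split the others into: {B, C, D, E, G}; {A}.
That's 2 separate components.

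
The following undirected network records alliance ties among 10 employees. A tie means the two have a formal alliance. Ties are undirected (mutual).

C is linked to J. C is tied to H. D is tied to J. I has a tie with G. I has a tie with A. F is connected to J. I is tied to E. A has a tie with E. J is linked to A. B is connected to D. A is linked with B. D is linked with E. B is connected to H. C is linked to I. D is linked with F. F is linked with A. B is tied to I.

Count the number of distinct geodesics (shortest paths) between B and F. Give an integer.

2

The shortest distance is 2. The length-2 paths are: B–D–F; B–A–F.
That gives 2 distinct shortest paths.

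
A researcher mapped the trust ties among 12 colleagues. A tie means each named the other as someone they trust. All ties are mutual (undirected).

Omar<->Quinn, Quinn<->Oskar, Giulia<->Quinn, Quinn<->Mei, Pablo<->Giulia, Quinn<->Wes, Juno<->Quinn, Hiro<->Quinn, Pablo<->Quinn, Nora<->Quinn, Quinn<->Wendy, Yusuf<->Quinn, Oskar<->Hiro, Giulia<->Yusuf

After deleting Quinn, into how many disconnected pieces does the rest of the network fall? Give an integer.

Without Quinn, the remaining ties split the others into: {Giulia, Pablo, Yusuf}; {Wendy}; {Hiro, Oskar}; {Mei}; {Nora}; {Juno}; {Wes}; {Omar}.
That's 8 separate components.

8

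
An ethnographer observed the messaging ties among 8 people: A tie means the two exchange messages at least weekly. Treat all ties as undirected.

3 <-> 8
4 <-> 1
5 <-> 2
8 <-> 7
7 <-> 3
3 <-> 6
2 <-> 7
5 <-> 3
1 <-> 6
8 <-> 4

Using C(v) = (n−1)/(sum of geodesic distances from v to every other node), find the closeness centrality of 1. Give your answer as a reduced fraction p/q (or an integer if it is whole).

7/16

Distances from 1: 2:4, 3:2, 4:1, 5:3, 6:1, 7:3, 8:2. Sum = 16.
n = 8, so closeness = 7/16.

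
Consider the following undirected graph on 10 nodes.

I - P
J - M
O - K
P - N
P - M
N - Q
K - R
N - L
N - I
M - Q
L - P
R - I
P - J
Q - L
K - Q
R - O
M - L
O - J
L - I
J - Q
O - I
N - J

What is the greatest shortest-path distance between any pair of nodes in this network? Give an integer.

Eccentricity of each node (its greatest distance to any other): I:2, J:2, K:3, L:2, M:3, N:2, O:2, P:3, Q:2, R:3.
The maximum eccentricity is 3, realized for instance by the pair K–P via K – Q – L – P. So the diameter is 3.

3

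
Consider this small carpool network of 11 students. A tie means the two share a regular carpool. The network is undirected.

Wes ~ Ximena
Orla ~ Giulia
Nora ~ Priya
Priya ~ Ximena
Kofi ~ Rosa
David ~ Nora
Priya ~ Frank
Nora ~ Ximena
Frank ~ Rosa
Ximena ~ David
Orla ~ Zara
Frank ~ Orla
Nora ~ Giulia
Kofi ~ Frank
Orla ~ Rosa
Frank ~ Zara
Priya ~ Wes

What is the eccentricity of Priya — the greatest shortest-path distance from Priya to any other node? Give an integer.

Distances from Priya: David:2, Frank:1, Giulia:2, Kofi:2, Nora:1, Orla:2, Rosa:2, Wes:1, Ximena:1, Zara:2.
The largest is 2 (to Orla, Rosa, Zara, Kofi, Giulia, and David), so the eccentricity of Priya is 2.

2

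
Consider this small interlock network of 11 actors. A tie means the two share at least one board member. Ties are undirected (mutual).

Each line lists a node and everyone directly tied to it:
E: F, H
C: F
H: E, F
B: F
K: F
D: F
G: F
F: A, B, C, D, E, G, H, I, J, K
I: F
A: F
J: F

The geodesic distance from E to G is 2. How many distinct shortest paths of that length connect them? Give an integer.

The shortest distance is 2, and the only length-2 path is E–F–G. So there is exactly 1 shortest path.

1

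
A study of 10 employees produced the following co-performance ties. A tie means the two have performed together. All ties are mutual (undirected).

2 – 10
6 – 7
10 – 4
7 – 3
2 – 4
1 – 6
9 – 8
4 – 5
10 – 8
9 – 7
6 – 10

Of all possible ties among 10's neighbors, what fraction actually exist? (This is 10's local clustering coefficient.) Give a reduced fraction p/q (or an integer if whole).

10's neighbors: 2, 4, 6, and 8 (k = 4).
Possible neighbor pairs: C(4,2) = 6. Edges among them: 2–4 → e = 1.
Clustering(10) = 1/6.

1/6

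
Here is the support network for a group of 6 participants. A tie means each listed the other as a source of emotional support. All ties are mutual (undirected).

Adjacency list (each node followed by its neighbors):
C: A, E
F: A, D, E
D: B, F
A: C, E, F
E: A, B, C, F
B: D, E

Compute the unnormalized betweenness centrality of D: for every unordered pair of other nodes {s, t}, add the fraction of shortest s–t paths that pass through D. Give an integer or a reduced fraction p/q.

Pairs whose geodesics pass through D — F–B: 1/2.
All other pairs contribute 0.
Summing the contributions gives betweenness(D) = 1/2.

1/2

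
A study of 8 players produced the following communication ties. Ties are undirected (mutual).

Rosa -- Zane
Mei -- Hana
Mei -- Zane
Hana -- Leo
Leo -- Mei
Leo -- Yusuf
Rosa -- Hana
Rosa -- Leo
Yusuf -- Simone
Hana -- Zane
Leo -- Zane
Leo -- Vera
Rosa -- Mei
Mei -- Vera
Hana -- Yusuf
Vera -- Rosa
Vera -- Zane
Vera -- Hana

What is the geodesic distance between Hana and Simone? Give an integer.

One shortest route is Hana – Yusuf – Simone, which uses 2 edges, and Hana and Simone are not directly tied, so nothing shorter exists. So d(Hana,Simone) = 2.

2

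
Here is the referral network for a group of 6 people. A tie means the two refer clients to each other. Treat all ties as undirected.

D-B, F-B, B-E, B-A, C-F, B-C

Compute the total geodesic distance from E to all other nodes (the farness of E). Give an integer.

9

Distances from E: A:2, B:1, C:2, D:2, F:2.
Sum = 2 + 1 + 2 + 2 + 2 = 9.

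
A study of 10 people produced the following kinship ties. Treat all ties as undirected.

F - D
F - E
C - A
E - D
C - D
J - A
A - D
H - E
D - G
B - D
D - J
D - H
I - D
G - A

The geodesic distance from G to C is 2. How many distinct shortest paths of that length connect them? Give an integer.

2

The shortest distance is 2. The length-2 paths are: G–D–C; G–A–C.
That gives 2 distinct shortest paths.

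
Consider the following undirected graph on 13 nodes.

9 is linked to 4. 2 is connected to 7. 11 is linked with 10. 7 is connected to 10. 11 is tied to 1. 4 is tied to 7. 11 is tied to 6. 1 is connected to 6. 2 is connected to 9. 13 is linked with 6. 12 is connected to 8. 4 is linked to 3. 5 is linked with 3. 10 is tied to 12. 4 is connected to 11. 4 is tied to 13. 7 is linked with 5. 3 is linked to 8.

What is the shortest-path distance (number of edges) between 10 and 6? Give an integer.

2

One shortest route is 10 – 11 – 6, which uses 2 edges, and 10 and 6 are not directly tied, so nothing shorter exists. So d(10,6) = 2.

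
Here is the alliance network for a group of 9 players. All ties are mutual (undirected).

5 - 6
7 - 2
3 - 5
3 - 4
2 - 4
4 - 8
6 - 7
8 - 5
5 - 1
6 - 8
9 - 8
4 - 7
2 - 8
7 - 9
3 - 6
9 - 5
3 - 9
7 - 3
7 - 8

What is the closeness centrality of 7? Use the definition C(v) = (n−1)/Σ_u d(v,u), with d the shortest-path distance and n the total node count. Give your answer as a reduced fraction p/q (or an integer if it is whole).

8/11

Distances from 7: 1:3, 2:1, 3:1, 4:1, 5:2, 6:1, 8:1, 9:1. Sum = 11.
n = 9, so closeness = 8/11.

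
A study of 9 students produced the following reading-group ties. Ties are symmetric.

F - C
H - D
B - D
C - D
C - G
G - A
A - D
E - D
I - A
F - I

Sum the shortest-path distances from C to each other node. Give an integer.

Distances from C: A:2, B:2, D:1, E:2, F:1, G:1, H:2, I:2.
Sum = 2 + 2 + 1 + 2 + 1 + 1 + 2 + 2 = 13.

13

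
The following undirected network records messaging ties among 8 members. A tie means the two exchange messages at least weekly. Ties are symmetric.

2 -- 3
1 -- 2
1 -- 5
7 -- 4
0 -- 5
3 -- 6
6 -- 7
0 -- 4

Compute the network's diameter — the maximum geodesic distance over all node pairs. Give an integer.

Eccentricity of each node (its greatest distance to any other): 0:4, 1:4, 2:4, 3:4, 4:4, 5:4, 6:4, 7:4.
The maximum eccentricity is 4, realized for instance by the pair 0–3 via 0 – 5 – 1 – 2 – 3. So the diameter is 4.

4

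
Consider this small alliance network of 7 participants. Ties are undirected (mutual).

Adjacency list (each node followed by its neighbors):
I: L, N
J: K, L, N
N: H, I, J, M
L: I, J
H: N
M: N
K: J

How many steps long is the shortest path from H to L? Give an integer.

3

One shortest route is H – N – J – L, which uses 3 edges, and at distance 2 from H we only reach {I, J, M}, which does not include L. So d(H,L) = 3.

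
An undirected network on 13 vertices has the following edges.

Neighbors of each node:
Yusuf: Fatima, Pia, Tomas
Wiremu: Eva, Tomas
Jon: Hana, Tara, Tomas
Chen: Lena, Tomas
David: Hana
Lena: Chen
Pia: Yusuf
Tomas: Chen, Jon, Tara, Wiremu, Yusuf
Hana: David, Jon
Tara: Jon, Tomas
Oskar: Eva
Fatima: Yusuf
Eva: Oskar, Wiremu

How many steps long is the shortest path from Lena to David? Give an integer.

One shortest route is Lena – Chen – Tomas – Jon – Hana – David, which uses 5 edges, and at distance 4 from Lena we only reach {Eva, Fatima, Hana, Pia}, which does not include David. So d(Lena,David) = 5.

5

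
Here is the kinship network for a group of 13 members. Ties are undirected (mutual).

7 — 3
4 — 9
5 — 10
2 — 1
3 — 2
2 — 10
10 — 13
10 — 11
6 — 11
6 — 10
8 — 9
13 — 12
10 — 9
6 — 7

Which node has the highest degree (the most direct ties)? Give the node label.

10

Degrees — 1:1, 2:3, 3:2, 4:1, 5:1, 6:3, 7:2, 8:1, 9:3, 10:6, 11:2, 12:1, 13:2.
The maximum is 6, attained only by 10.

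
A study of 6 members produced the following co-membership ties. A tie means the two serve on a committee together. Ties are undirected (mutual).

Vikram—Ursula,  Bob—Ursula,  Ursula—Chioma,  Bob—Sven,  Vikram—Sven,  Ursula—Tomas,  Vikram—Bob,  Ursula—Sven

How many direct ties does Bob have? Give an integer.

Bob is directly tied to Sven, Ursula, and Vikram. That is 3 neighbors, so the degree of Bob is 3.

3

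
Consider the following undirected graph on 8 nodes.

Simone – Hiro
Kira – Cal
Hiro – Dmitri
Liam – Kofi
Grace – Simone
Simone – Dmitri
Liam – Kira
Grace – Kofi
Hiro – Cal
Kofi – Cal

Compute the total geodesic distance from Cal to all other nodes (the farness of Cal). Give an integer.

11

Distances from Cal: Dmitri:2, Grace:2, Hiro:1, Kira:1, Kofi:1, Liam:2, Simone:2.
Sum = 2 + 2 + 1 + 1 + 1 + 2 + 2 = 11.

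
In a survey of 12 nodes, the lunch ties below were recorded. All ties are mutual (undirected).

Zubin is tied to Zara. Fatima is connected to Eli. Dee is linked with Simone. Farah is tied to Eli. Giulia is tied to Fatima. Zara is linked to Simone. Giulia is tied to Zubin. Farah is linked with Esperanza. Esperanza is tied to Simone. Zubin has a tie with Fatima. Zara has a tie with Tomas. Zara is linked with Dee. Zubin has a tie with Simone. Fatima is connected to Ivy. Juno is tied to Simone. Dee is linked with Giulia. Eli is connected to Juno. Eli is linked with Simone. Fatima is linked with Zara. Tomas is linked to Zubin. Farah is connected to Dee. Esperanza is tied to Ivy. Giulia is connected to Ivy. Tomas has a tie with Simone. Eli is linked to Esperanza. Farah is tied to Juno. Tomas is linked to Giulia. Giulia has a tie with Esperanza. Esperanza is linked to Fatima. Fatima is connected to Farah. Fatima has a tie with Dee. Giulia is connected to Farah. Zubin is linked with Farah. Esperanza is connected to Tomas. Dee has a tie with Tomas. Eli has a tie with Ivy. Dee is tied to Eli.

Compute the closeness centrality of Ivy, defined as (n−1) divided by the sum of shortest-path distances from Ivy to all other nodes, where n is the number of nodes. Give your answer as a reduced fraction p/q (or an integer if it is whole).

Distances from Ivy: Dee:2, Eli:1, Esperanza:1, Farah:2, Fatima:1, Giulia:1, Juno:2, Simone:2, Tomas:2, Zara:2, Zubin:2. Sum = 18.
n = 12, so closeness = 11/18.

11/18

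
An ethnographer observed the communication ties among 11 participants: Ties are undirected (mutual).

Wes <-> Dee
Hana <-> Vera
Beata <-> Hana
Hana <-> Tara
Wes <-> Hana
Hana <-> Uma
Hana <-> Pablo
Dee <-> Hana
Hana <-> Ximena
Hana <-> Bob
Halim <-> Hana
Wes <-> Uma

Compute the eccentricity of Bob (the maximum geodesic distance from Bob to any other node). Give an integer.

Distances from Bob: Beata:2, Dee:2, Halim:2, Hana:1, Pablo:2, Tara:2, Uma:2, Vera:2, Wes:2, Ximena:2.
The largest is 2 (to Dee, Tara, Ximena, Beata, Pablo, Vera, Wes, Uma, and Halim), so the eccentricity of Bob is 2.

2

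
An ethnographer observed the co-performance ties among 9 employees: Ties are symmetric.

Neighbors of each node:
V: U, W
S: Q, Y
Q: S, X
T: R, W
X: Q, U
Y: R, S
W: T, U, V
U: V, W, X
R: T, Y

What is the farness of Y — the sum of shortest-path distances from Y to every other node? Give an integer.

Distances from Y: Q:2, R:1, S:1, T:2, U:4, V:4, W:3, X:3.
Sum = 2 + 1 + 1 + 2 + 4 + 4 + 3 + 3 = 20.

20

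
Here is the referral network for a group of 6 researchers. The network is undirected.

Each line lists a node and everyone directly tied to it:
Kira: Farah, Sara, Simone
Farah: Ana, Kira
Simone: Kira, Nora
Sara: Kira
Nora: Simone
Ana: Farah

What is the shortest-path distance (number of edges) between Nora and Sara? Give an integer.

One shortest route is Nora – Simone – Kira – Sara, which uses 3 edges, and at distance 2 from Nora we only reach {Kira}, which does not include Sara. So d(Nora,Sara) = 3.

3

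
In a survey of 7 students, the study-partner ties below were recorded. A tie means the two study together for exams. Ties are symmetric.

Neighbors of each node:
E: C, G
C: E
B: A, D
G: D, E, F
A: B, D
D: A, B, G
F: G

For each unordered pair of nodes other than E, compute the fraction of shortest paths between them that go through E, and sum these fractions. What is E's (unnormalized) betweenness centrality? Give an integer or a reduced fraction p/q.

5

Pairs whose geodesics pass through E — B–C: 1; D–C: 1; A–C: 1; F–C: 1; G–C: 1.
All other pairs contribute 0.
Summing the contributions gives betweenness(E) = 5.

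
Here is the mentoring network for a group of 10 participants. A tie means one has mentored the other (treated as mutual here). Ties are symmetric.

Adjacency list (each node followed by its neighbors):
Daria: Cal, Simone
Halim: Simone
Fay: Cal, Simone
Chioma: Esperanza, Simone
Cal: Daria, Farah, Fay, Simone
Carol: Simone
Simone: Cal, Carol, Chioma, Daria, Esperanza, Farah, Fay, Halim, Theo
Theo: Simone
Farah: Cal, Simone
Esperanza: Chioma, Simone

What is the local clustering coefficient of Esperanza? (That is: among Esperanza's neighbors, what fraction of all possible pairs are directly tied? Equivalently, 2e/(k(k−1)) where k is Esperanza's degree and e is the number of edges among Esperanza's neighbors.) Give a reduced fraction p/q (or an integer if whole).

1

Esperanza's neighbors: Chioma and Simone (k = 2).
Possible neighbor pairs: C(2,2) = 1. Edges among them: Chioma–Simone → e = 1.
Clustering(Esperanza) = 1/1.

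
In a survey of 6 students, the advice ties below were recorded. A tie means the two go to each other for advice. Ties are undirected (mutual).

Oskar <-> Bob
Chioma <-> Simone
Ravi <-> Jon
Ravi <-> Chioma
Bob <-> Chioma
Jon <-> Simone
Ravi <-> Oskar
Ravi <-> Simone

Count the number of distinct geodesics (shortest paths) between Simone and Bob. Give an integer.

1

The shortest distance is 2, and the only length-2 path is Simone–Chioma–Bob. So there is exactly 1 shortest path.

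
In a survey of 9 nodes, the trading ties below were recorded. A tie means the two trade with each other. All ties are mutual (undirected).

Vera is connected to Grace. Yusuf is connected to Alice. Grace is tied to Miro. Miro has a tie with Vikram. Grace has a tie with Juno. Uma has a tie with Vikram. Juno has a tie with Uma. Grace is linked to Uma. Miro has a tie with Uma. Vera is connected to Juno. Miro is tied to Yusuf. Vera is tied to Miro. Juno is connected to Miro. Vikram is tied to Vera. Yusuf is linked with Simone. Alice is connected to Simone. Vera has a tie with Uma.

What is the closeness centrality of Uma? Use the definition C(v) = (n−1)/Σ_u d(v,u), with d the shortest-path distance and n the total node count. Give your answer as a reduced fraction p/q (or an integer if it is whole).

Distances from Uma: Alice:3, Grace:1, Juno:1, Miro:1, Simone:3, Vera:1, Vikram:1, Yusuf:2. Sum = 13.
n = 9, so closeness = 8/13.

8/13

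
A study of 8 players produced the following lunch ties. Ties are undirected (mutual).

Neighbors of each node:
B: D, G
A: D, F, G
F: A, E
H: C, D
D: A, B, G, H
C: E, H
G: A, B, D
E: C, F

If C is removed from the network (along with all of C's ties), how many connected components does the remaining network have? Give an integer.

1

C's neighbors (E and H) remain reachable from one another through other ties, so the rest of the network stays in one piece.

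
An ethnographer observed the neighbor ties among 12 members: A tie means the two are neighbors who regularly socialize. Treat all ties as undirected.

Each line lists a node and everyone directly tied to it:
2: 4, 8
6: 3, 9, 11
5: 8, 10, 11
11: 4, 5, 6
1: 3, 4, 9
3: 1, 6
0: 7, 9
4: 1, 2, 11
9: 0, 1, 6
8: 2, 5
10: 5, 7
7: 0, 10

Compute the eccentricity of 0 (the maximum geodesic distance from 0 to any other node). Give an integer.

4

Distances from 0: 1:2, 2:4, 3:3, 4:3, 5:3, 6:2, 7:1, 8:4, 9:1, 10:2, 11:3.
The largest is 4 (to 2 and 8), so the eccentricity of 0 is 4.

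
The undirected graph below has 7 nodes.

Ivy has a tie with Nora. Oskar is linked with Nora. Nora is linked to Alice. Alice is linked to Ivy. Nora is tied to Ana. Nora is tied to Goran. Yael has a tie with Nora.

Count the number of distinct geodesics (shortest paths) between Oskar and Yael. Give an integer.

1

The shortest distance is 2, and the only length-2 path is Oskar–Nora–Yael. So there is exactly 1 shortest path.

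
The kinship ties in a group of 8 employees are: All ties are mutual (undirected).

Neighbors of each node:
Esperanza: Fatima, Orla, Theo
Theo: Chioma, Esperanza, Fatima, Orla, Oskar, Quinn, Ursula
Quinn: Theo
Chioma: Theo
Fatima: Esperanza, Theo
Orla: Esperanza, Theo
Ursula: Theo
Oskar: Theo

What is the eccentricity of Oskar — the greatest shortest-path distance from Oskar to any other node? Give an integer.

2

Distances from Oskar: Chioma:2, Esperanza:2, Fatima:2, Orla:2, Quinn:2, Theo:1, Ursula:2.
The largest is 2 (to Ursula, Fatima, Esperanza, Chioma, Orla, and Quinn), so the eccentricity of Oskar is 2.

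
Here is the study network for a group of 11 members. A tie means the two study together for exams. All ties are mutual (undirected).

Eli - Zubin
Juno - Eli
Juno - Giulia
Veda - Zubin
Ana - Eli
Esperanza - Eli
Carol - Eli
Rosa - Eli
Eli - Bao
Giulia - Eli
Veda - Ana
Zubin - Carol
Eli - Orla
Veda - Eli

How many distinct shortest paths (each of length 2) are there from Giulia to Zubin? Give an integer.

The shortest distance is 2, and the only length-2 path is Giulia–Eli–Zubin. So there is exactly 1 shortest path.

1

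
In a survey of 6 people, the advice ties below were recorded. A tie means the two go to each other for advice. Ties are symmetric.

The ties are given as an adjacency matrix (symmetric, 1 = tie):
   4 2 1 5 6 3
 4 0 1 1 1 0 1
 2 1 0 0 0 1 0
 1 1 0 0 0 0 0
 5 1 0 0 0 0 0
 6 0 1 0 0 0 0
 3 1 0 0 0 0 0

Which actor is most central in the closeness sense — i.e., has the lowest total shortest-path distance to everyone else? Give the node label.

Farness (sum of distances to all others) for each node — 1:10, 2:8, 3:10, 4:6, 5:10, 6:12.
The smallest farness is 6, for 4, so 4 has the highest closeness.

4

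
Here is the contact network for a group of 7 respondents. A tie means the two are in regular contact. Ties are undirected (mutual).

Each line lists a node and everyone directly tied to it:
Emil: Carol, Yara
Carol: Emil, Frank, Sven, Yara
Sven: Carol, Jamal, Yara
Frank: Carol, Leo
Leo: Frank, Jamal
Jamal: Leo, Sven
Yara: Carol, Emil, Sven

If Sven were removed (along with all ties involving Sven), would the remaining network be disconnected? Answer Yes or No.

Even without Sven, every remaining node can still reach every other (the residual graph is connected), so Sven is not a cut vertex.

No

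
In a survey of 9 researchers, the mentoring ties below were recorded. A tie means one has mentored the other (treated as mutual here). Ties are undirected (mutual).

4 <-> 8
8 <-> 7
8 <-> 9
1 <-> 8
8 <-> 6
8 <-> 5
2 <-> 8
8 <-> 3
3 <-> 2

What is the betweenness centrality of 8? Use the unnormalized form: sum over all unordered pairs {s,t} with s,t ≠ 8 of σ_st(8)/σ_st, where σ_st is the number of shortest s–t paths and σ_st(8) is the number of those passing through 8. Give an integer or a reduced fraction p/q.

27

Pairs whose geodesics pass through 8 — 1–7: 1; 1–5: 1; 1–9: 1; 1–4: 1; 1–2: 1; 1–6: 1; 1–3: 1; 7–5: 1; 7–9: 1; 7–4: 1; 7–2: 1; 7–6: 1; 7–3: 1; 5–9: 1 … (+13 more pairs).
All other pairs contribute 0.
Summing the contributions gives betweenness(8) = 27.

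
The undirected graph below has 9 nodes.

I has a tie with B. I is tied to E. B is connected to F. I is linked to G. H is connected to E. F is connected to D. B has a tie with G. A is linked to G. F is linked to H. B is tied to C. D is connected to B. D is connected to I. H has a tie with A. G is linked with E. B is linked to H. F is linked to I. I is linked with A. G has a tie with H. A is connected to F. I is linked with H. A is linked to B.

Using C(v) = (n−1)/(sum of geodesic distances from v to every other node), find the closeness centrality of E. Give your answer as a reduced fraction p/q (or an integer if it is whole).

4/7

Distances from E: A:2, B:2, C:3, D:2, F:2, G:1, H:1, I:1. Sum = 14.
n = 9, so closeness = 8/14 = 4/7.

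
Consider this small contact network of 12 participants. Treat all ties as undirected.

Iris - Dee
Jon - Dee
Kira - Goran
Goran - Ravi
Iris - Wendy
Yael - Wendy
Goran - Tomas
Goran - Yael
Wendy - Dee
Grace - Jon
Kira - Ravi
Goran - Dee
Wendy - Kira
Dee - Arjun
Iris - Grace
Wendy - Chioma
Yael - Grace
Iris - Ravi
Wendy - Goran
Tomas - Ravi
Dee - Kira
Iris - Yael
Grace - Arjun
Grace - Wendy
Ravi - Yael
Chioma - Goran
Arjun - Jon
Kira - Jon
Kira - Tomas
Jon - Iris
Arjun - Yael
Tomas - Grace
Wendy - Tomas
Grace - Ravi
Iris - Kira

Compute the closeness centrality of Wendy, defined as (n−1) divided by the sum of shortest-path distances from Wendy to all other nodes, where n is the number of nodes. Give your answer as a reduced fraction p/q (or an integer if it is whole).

Distances from Wendy: Arjun:2, Chioma:1, Dee:1, Goran:1, Grace:1, Iris:1, Jon:2, Kira:1, Ravi:2, Tomas:1, Yael:1. Sum = 14.
n = 12, so closeness = 11/14.

11/14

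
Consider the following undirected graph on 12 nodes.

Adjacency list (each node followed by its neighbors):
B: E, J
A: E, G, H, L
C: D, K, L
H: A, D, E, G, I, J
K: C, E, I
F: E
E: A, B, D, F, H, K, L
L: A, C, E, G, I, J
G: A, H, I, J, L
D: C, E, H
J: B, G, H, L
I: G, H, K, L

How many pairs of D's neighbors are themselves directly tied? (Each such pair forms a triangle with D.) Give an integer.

1

D's neighbors: C, E, and H.
Neighbor pairs that are themselves tied: D–E–H. Each forms one triangle with D, for 1 in total.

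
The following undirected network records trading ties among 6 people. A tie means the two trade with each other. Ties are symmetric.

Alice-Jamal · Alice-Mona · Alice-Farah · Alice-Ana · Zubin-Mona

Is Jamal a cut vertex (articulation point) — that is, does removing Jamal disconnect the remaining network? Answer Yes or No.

No

Even without Jamal, every remaining node can still reach every other (the residual graph is connected), so Jamal is not a cut vertex.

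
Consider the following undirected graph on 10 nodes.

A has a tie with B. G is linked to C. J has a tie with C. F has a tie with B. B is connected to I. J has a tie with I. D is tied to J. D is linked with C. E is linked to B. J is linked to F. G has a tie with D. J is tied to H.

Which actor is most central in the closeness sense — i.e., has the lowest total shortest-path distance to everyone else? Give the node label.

Farness (sum of distances to all others) for each node — A:27, B:19, C:20, D:20, E:27, F:17, G:27, H:23, I:17, J:15.
The smallest farness is 15, for J, so J has the highest closeness.

J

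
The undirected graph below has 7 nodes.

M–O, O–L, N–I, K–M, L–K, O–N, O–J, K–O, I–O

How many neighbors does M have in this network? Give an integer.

M is directly tied to K and O. That is 2 neighbors, so the degree of M is 2.

2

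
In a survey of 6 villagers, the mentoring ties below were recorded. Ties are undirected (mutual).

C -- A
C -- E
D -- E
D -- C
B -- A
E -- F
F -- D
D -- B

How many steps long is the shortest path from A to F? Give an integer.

One shortest route is A – C – E – F, which uses 3 edges, and at distance 2 from A we only reach {D, E}, which does not include F. So d(A,F) = 3.

3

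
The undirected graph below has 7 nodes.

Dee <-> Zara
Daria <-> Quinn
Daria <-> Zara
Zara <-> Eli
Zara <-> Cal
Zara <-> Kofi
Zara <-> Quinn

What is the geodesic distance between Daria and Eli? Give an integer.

One shortest route is Daria – Zara – Eli, which uses 2 edges, and Daria and Eli are not directly tied, so nothing shorter exists. So d(Daria,Eli) = 2.

2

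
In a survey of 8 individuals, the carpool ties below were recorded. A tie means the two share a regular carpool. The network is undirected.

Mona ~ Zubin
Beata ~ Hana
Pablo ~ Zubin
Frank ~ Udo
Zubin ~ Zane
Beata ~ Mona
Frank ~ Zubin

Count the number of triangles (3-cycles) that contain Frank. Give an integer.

0

Frank's neighbors are Udo and Zubin, but none of them are tied to each other, so no triangle contains Frank.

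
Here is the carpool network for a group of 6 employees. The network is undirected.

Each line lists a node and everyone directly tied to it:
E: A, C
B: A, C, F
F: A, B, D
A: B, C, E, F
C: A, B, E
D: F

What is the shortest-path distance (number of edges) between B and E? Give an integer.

One shortest route is B – A – E, which uses 2 edges, and B and E are not directly tied, so nothing shorter exists. So d(B,E) = 2.

2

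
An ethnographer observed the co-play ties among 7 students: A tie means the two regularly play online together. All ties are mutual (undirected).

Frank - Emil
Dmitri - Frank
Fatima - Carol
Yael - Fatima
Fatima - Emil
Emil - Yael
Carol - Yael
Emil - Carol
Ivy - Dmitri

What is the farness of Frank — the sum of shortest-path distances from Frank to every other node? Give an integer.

10

Distances from Frank: Carol:2, Dmitri:1, Emil:1, Fatima:2, Ivy:2, Yael:2.
Sum = 2 + 1 + 1 + 2 + 2 + 2 = 10.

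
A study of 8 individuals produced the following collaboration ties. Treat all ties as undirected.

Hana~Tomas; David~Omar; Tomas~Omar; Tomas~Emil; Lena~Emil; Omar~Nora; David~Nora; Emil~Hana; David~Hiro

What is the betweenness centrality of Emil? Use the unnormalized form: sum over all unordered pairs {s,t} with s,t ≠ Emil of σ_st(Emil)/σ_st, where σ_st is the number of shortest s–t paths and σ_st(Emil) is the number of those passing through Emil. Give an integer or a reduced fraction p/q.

Pairs whose geodesics pass through Emil — Hiro–Lena: 1; Tomas–Lena: 1; David–Lena: 1; Nora–Lena: 1; Hana–Lena: 1; Lena–Omar: 1.
All other pairs contribute 0.
Summing the contributions gives betweenness(Emil) = 6.

6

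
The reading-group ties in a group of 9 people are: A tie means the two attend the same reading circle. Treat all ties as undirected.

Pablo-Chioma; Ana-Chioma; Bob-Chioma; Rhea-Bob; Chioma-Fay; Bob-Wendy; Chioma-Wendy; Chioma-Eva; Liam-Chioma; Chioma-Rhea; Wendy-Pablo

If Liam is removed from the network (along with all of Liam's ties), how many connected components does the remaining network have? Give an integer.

Liam's neighbors (Chioma) remain reachable from one another through other ties, so the rest of the network stays in one piece.

1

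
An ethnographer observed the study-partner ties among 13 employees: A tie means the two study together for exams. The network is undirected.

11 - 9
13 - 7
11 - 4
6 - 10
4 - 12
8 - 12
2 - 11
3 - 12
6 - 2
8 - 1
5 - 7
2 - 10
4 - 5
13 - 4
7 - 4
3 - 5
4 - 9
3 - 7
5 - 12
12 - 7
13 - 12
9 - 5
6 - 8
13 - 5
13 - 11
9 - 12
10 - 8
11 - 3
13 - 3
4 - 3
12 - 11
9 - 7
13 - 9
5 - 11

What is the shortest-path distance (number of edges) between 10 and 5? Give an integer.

One shortest route is 10 – 2 – 11 – 5, which uses 3 edges, and at distance 2 from 10 we only reach {1, 11, 12}, which does not include 5. So d(10,5) = 3.

3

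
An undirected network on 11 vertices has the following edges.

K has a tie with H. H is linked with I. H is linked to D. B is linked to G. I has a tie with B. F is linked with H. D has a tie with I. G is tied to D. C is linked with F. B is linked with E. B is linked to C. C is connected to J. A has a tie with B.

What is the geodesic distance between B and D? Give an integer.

2

One shortest route is B – I – D, which uses 2 edges, and B and D are not directly tied, so nothing shorter exists. So d(B,D) = 2.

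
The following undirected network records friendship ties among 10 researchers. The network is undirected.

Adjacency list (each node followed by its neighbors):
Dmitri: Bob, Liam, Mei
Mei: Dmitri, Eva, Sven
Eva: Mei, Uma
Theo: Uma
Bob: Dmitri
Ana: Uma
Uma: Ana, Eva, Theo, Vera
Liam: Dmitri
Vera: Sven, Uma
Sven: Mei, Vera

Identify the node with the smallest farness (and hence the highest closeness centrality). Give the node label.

Farness (sum of distances to all others) for each node — Ana:27, Bob:29, Dmitri:21, Eva:18, Liam:29, Mei:17, Sven:20, Theo:27, Uma:19, Vera:21.
The smallest farness is 17, for Mei, so Mei has the highest closeness.

Mei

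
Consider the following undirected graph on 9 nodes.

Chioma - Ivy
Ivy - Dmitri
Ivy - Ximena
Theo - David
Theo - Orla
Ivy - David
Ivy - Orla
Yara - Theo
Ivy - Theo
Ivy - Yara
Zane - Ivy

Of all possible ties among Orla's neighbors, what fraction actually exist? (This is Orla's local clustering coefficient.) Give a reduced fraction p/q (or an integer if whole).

1

Orla's neighbors: Ivy and Theo (k = 2).
Possible neighbor pairs: C(2,2) = 1. Edges among them: Ivy–Theo → e = 1.
Clustering(Orla) = 1/1.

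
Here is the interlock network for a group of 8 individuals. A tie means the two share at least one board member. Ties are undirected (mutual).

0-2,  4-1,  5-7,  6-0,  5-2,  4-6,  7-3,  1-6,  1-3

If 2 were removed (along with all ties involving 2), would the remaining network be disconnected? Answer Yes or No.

No

Even without 2, every remaining node can still reach every other (the residual graph is connected), so 2 is not a cut vertex.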